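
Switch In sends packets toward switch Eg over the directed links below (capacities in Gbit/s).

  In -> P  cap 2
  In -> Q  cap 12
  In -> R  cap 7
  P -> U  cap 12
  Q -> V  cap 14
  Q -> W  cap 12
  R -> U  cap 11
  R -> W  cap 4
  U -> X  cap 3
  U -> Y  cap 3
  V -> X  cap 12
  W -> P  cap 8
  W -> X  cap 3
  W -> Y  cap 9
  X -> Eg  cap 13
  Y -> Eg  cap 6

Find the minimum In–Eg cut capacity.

19

Augment In→P→U→X→Eg: bottleneck 2, flow now 2.
Augment In→Q→V→X→Eg: bottleneck 11, flow now 13.
Augment In→Q→W→Y→Eg: bottleneck 1, flow now 14.
Augment In→R→U→Y→Eg: bottleneck 3, flow now 17.
Augment In→R→W→Y→Eg: bottleneck 2, flow now 19.
No augmenting path remains; maximum flow = 19.
By max-flow min-cut, the minimum cut capacity equals the max flow.
In the residual graph, reachable from In: {In, P, Q, R, U, V, W, X, Y}.
Min-cut edges: X→Eg (13), Y→Eg (6); capacity 13 + 6 = 19.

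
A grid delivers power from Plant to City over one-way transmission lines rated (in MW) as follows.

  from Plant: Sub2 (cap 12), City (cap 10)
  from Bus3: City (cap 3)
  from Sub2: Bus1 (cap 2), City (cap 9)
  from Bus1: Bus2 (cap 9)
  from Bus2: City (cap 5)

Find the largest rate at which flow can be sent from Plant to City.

Augment Plant→City: bottleneck 10, flow now 10.
Augment Plant→Sub2→City: bottleneck 9, flow now 19.
Augment Plant→Sub2→Bus1→Bus2→City: bottleneck 2, flow now 21.
No augmenting path remains; maximum flow = 21.
In the residual graph, reachable from Plant: {Plant, Sub2}.
Min-cut edges: Plant→City (10), Sub2→Bus1 (2), Sub2→City (9); capacity 10 + 2 + 9 = 21.
This cut is saturated, so no flow can exceed 21.

21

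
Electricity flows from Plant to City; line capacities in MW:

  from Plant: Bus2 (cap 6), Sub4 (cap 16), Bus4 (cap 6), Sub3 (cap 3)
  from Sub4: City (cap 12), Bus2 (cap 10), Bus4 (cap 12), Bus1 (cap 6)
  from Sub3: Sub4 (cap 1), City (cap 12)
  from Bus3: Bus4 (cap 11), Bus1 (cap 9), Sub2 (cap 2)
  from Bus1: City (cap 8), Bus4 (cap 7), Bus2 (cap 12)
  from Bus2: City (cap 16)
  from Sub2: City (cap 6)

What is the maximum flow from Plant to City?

25

Augment Plant→Sub4→City: bottleneck 12, flow now 12.
Augment Plant→Sub3→City: bottleneck 3, flow now 15.
Augment Plant→Bus2→City: bottleneck 6, flow now 21.
Augment Plant→Sub4→Bus1→City: bottleneck 4, flow now 25.
No augmenting path remains; maximum flow = 25.
In the residual graph, reachable from Plant: {Plant, Bus4}.
Min-cut edges: Plant→Sub4 (16), Plant→Sub3 (3), Plant→Bus2 (6); capacity 16 + 3 + 6 = 25.
This cut is saturated, so no flow can exceed 25.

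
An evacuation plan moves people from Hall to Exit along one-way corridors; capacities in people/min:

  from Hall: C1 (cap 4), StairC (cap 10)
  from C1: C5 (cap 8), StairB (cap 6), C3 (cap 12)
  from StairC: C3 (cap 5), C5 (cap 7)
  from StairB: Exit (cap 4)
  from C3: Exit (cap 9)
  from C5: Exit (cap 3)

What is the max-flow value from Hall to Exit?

12

Augment Hall→C1→StairB→Exit: bottleneck 4, flow now 4.
Augment Hall→StairC→C3→Exit: bottleneck 5, flow now 9.
Augment Hall→StairC→C5→Exit: bottleneck 3, flow now 12.
No augmenting path remains; maximum flow = 12.
In the residual graph, reachable from Hall: {Hall, StairC, C5}.
Min-cut edges: Hall→C1 (4), StairC→C3 (5), C5→Exit (3); capacity 4 + 5 + 3 = 12.
This cut is saturated, so no flow can exceed 12.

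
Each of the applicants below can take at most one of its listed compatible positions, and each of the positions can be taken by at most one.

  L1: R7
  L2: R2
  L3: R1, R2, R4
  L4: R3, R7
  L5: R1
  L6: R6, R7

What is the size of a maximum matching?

Unit-capacity flow: source→left, listed edges, right→sink; max matching = max flow.
Augmenting path L1→R7 (+1); matched 1.
Augmenting path L2→R2 (+1); matched 2.
Augmenting path L3→R1 (+1); matched 3.
Augmenting path L4→R3 (+1); matched 4.
Augmenting path L6→R6 (+1); matched 5.
Augmenting path L5→R1→L3→R4 (+1); matched 6.
No augmenting path remains; maximum matching = 6.
König certificate: {L1, L2, L3, L4, L5, L6} is a vertex cover of size 6 (every listed pair touches it), so no matching can be larger.

6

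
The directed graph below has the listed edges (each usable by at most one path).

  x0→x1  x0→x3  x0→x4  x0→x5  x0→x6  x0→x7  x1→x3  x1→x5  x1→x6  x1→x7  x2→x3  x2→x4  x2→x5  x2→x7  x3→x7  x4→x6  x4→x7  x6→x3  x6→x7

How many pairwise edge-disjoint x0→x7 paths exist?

5

Assign every edge capacity 1; by Menger, the answer equals the max flow.
Path x0→x7 (+1); total 1.
Path x0→x1→x7 (+1); total 2.
Path x0→x3→x7 (+1); total 3.
Path x0→x4→x7 (+1); total 4.
Path x0→x6→x7 (+1); total 5.
No residual x0→x7 path; max flow = 5.
Certifying cut of size 5: {x0→x1, x0→x3, x0→x4, x0→x6, x0→x7}.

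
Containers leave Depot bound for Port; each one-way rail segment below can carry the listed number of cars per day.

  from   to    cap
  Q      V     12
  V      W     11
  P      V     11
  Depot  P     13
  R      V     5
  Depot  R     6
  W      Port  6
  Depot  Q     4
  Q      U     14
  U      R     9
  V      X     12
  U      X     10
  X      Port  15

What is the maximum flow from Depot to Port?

20

Augment Depot→P→V→W→Port: bottleneck 6, flow now 6.
Augment Depot→P→V→X→Port: bottleneck 5, flow now 11.
Augment Depot→Q→U→X→Port: bottleneck 4, flow now 15.
Augment Depot→R→V→X→Port: bottleneck 5, flow now 20.
No augmenting path remains; maximum flow = 20.
In the residual graph, reachable from Depot: {Depot, P, R}.
Min-cut edges: Depot→Q (4), P→V (11), R→V (5); capacity 4 + 11 + 5 = 20.
This cut is saturated, so no flow can exceed 20.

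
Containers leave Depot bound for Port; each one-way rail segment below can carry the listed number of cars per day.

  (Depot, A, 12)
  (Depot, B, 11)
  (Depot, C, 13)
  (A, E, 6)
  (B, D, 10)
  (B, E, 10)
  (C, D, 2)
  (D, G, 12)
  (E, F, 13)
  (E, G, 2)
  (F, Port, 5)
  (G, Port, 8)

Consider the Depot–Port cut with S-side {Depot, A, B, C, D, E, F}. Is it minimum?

No — its capacity is 19, but the minimum cut has capacity 13.

Given cut capacity: 12 + 2 + 5 = 19.
Augment Depot→A→E→F→Port: bottleneck 5, flow now 5.
Augment Depot→A→E→G→Port: bottleneck 1, flow now 6.
Augment Depot→B→D→G→Port: bottleneck 7, flow now 13.
No augmenting path remains; maximum flow = 13.
In the residual graph, reachable from Depot: {Depot, A, B, C, D, E, F, G}.
Min-cut edges: F→Port (5), G→Port (8); capacity 5 + 8 = 13.
Cut capacity 19 exceeds the max flow 13, so it is not minimum.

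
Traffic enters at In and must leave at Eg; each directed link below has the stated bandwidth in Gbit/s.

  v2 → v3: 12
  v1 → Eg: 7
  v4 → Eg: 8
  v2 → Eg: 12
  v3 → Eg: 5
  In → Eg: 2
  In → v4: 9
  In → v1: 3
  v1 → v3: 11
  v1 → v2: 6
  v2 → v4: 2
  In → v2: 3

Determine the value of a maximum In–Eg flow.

16

Augment In→Eg: bottleneck 2, flow now 2.
Augment In→v1→Eg: bottleneck 3, flow now 5.
Augment In→v2→Eg: bottleneck 3, flow now 8.
Augment In→v4→Eg: bottleneck 8, flow now 16.
No augmenting path remains; maximum flow = 16.
In the residual graph, reachable from In: {In, v4}.
Min-cut edges: In→v1 (3), In→v2 (3), In→Eg (2), v4→Eg (8); capacity 3 + 3 + 2 + 8 = 16.
This cut is saturated, so no flow can exceed 16.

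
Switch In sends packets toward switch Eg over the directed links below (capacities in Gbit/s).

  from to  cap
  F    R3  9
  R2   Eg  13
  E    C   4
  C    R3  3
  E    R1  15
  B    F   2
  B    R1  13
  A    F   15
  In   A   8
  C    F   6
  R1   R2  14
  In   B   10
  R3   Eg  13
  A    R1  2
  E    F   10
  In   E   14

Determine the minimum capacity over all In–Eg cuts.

25

Augment In→A→R1→R2→Eg: bottleneck 2, flow now 2.
Augment In→A→F→R3→Eg: bottleneck 6, flow now 8.
Augment In→E→R1→R2→Eg: bottleneck 11, flow now 19.
Augment In→E→F→R3→Eg: bottleneck 3, flow now 22.
Augment In→B→R1→E→C→R3→Eg: bottleneck 3, flow now 25. (uses reverse residual edge)
No augmenting path remains; maximum flow = 25.
By max-flow min-cut, the minimum cut capacity equals the max flow.
In the residual graph, reachable from In: {In, A, E, B, R1, F, C, R2}.
Min-cut edges: F→R3 (9), C→R3 (3), R2→Eg (13); capacity 9 + 3 + 13 = 25.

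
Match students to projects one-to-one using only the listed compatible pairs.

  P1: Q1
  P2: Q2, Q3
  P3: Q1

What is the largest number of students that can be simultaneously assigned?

Unit-capacity flow: source→left, listed edges, right→sink; max matching = max flow.
Augmenting path P1→Q1 (+1); matched 1.
Augmenting path P2→Q2 (+1); matched 2.
No augmenting path remains; maximum matching = 2.
König certificate: {P2, Q1} is a vertex cover of size 2 (every listed pair touches it), so no matching can be larger.

2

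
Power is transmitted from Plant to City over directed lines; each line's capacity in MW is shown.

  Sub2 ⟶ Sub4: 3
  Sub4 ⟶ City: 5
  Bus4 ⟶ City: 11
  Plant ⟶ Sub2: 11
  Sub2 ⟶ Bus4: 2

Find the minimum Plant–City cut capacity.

Augment Plant→Sub2→Bus4→City: bottleneck 2, flow now 2.
Augment Plant→Sub2→Sub4→City: bottleneck 3, flow now 5.
No augmenting path remains; maximum flow = 5.
By max-flow min-cut, the minimum cut capacity equals the max flow.
In the residual graph, reachable from Plant: {Plant, Sub2}.
Min-cut edges: Sub2→Bus4 (2), Sub2→Sub4 (3); capacity 2 + 3 = 5.

5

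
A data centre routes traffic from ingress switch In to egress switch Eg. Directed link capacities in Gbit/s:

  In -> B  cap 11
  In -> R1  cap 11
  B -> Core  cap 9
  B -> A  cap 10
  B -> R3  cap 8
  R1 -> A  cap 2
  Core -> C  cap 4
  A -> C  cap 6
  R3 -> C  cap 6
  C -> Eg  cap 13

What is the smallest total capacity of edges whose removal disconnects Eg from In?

13

Augment In→B→Core→C→Eg: bottleneck 4, flow now 4.
Augment In→B→A→C→Eg: bottleneck 6, flow now 10.
Augment In→B→R3→C→Eg: bottleneck 1, flow now 11.
Augment In→R1→A→B→R3→C→Eg: bottleneck 2, flow now 13. (uses reverse residual edge)
No augmenting path remains; maximum flow = 13.
By max-flow min-cut, the minimum cut capacity equals the max flow.
In the residual graph, reachable from In: {In, R1}.
Min-cut edges: In→B (11), R1→A (2); capacity 11 + 2 = 13.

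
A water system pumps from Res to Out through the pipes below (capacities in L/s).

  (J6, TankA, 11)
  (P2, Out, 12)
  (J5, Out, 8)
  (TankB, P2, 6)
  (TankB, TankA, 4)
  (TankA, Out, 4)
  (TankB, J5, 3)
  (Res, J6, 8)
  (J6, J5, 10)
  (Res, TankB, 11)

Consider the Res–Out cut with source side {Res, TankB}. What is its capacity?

21

Edges leaving {Res, TankB}: Res→J6 (8), TankB→TankA (4), TankB→J5 (3), TankB→P2 (6).
Cut capacity = 8 + 4 + 3 + 6 = 21.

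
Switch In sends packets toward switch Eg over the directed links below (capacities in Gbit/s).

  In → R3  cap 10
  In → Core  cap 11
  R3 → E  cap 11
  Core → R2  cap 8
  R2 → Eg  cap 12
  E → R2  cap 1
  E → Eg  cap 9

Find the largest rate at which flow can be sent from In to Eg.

18

Augment In→R3→E→Eg: bottleneck 9, flow now 9.
Augment In→Core→R2→Eg: bottleneck 8, flow now 17.
Augment In→R3→E→R2→Eg: bottleneck 1, flow now 18.
No augmenting path remains; maximum flow = 18.
In the residual graph, reachable from In: {In, Core}.
Min-cut edges: In→R3 (10), Core→R2 (8); capacity 10 + 8 = 18.
This cut is saturated, so no flow can exceed 18.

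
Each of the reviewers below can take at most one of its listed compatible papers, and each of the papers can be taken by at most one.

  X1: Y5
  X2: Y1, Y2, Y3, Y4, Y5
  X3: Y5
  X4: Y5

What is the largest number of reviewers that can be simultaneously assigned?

Unit-capacity flow: source→left, listed edges, right→sink; max matching = max flow.
Augmenting path X1→Y5 (+1); matched 1.
Augmenting path X2→Y1 (+1); matched 2.
No augmenting path remains; maximum matching = 2.
König certificate: {X2, Y5} is a vertex cover of size 2 (every listed pair touches it), so no matching can be larger.

2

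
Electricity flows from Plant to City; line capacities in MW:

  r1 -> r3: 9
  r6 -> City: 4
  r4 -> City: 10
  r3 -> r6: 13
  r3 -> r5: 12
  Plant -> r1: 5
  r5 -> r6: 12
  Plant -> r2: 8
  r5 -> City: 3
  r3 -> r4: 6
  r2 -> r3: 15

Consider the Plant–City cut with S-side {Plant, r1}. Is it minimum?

Given cut capacity: 8 + 9 = 17.
Augment Plant→r1→r3→r4→City: bottleneck 5, flow now 5.
Augment Plant→r2→r3→r4→City: bottleneck 1, flow now 6.
Augment Plant→r2→r3→r5→City: bottleneck 3, flow now 9.
Augment Plant→r2→r3→r6→City: bottleneck 4, flow now 13.
No augmenting path remains; maximum flow = 13.
In the residual graph, reachable from Plant: {Plant}.
Min-cut edges: Plant→r1 (5), Plant→r2 (8); capacity 5 + 8 = 13.
Cut capacity 17 exceeds the max flow 13, so it is not minimum.

No — its capacity is 17, but the minimum cut has capacity 13.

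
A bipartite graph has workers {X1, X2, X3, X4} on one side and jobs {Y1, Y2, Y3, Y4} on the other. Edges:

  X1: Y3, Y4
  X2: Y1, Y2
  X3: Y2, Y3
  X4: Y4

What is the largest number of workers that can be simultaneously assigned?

4

Unit-capacity flow: source→left, listed edges, right→sink; max matching = max flow.
Augmenting path X1→Y3 (+1); matched 1.
Augmenting path X2→Y1 (+1); matched 2.
Augmenting path X3→Y2 (+1); matched 3.
Augmenting path X4→Y4 (+1); matched 4.
No augmenting path remains; maximum matching = 4.
König certificate: {X1, X2, X3, X4} is a vertex cover of size 4 (every listed pair touches it), so no matching can be larger.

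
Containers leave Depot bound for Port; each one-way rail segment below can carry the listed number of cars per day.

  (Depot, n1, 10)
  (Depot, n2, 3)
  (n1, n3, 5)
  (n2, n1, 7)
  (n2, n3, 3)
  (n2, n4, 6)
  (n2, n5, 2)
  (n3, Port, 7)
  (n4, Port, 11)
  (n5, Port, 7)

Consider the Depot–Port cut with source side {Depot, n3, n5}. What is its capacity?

27

Edges leaving {Depot, n3, n5}: Depot→n1 (10), Depot→n2 (3), n3→Port (7), n5→Port (7).
Cut capacity = 10 + 3 + 7 + 7 = 27.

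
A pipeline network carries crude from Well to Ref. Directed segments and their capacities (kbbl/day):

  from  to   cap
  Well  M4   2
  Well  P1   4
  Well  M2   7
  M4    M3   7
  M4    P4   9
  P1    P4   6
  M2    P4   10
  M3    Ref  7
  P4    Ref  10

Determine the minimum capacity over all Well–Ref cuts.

Augment Well→M4→M3→Ref: bottleneck 2, flow now 2.
Augment Well→P1→P4→Ref: bottleneck 4, flow now 6.
Augment Well→M2→P4→Ref: bottleneck 6, flow now 12.
No augmenting path remains; maximum flow = 12.
By max-flow min-cut, the minimum cut capacity equals the max flow.
In the residual graph, reachable from Well: {Well, P1, M2, P4}.
Min-cut edges: Well→M4 (2), P4→Ref (10); capacity 2 + 10 = 12.

12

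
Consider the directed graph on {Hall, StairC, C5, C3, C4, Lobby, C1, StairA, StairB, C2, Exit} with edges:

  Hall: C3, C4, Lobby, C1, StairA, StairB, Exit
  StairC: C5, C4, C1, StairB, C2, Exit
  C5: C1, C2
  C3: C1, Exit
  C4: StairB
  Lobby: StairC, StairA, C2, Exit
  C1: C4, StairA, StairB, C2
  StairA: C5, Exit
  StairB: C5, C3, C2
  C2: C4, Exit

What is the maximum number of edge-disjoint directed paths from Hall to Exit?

5

Assign every edge capacity 1; by Menger, the answer equals the max flow.
Path Hall→Exit (+1); total 1.
Path Hall→C3→Exit (+1); total 2.
Path Hall→Lobby→Exit (+1); total 3.
Path Hall→StairA→Exit (+1); total 4.
Path Hall→C1→C2→Exit (+1); total 5.
No residual Hall→Exit path; max flow = 5.
Certifying cut of size 5: {C2→Exit, C3→Exit, Hall→Exit, Hall→Lobby, StairA→Exit}.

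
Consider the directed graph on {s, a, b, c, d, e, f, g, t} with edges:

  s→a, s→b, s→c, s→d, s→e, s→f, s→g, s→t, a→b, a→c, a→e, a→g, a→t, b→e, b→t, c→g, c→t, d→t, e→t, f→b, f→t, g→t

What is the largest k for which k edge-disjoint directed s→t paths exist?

8

Assign every edge capacity 1; by Menger, the answer equals the max flow.
Path s→t (+1); total 1.
Path s→a→t (+1); total 2.
Path s→b→t (+1); total 3.
Path s→c→t (+1); total 4.
Path s→d→t (+1); total 5.
Path s→e→t (+1); total 6.
Path s→f→t (+1); total 7.
Path s→g→t (+1); total 8.
No residual s→t path; max flow = 8.
Certifying cut of size 8: {s→a, s→b, s→c, s→d, s→e, s→f, s→g, s→t}.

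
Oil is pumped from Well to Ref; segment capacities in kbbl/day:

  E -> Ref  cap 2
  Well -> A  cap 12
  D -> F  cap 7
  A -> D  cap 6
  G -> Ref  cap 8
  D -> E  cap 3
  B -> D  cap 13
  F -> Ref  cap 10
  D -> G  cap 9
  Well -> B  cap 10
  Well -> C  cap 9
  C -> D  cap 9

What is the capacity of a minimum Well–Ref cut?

Augment Well→A→D→E→Ref: bottleneck 2, flow now 2.
Augment Well→A→D→F→Ref: bottleneck 4, flow now 6.
Augment Well→B→D→F→Ref: bottleneck 3, flow now 9.
Augment Well→B→D→G→Ref: bottleneck 7, flow now 16.
Augment Well→C→D→G→Ref: bottleneck 1, flow now 17.
No augmenting path remains; maximum flow = 17.
By max-flow min-cut, the minimum cut capacity equals the max flow.
In the residual graph, reachable from Well: {Well, A, B, C, D, E, G}.
Min-cut edges: D→F (7), E→Ref (2), G→Ref (8); capacity 7 + 2 + 8 = 17.

17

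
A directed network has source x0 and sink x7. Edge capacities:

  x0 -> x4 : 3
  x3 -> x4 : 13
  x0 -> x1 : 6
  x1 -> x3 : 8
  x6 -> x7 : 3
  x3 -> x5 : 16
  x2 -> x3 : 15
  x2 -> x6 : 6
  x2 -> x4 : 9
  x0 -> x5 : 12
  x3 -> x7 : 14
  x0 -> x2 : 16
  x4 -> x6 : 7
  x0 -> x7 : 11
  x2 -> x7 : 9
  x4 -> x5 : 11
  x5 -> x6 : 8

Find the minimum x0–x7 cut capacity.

Augment x0→x7: bottleneck 11, flow now 11.
Augment x0→x2→x7: bottleneck 9, flow now 20.
Augment x0→x1→x3→x7: bottleneck 6, flow now 26.
Augment x0→x2→x3→x7: bottleneck 7, flow now 33.
Augment x0→x4→x6→x7: bottleneck 3, flow now 36.
No augmenting path remains; maximum flow = 36.
By max-flow min-cut, the minimum cut capacity equals the max flow.
In the residual graph, reachable from x0: {x0, x4, x5, x6}.
Min-cut edges: x0→x1 (6), x0→x2 (16), x0→x7 (11), x6→x7 (3); capacity 6 + 16 + 11 + 3 = 36.

36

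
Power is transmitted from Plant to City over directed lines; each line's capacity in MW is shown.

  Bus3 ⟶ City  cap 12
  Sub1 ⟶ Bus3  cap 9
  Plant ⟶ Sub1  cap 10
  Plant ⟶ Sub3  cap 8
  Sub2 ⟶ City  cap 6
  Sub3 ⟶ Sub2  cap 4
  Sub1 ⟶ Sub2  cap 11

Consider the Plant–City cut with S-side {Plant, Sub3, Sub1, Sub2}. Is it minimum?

Given cut capacity: 9 + 6 = 15.
Augment Plant→Sub3→Sub2→City: bottleneck 4, flow now 4.
Augment Plant→Sub1→Sub2→City: bottleneck 2, flow now 6.
Augment Plant→Sub1→Bus3→City: bottleneck 8, flow now 14.
No augmenting path remains; maximum flow = 14.
In the residual graph, reachable from Plant: {Plant, Sub3}.
Min-cut edges: Plant→Sub1 (10), Sub3→Sub2 (4); capacity 10 + 4 = 14.
Cut capacity 15 exceeds the max flow 14, so it is not minimum.

No — its capacity is 15, but the minimum cut has capacity 14.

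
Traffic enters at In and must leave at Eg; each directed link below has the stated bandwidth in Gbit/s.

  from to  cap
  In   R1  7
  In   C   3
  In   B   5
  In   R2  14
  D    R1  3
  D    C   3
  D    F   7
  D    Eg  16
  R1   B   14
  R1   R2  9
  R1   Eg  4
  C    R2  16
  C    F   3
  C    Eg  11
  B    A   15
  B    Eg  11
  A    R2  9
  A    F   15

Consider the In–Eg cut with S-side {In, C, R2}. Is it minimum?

Given cut capacity: 7 + 5 + 3 + 11 = 26.
Augment In→R1→Eg: bottleneck 4, flow now 4.
Augment In→C→Eg: bottleneck 3, flow now 7.
Augment In→B→Eg: bottleneck 5, flow now 12.
Augment In→R1→B→Eg: bottleneck 3, flow now 15.
No augmenting path remains; maximum flow = 15.
In the residual graph, reachable from In: {In, R2}.
Min-cut edges: In→R1 (7), In→C (3), In→B (5); capacity 7 + 3 + 5 = 15.
Cut capacity 26 exceeds the max flow 15, so it is not minimum.

No — its capacity is 26, but the minimum cut has capacity 15.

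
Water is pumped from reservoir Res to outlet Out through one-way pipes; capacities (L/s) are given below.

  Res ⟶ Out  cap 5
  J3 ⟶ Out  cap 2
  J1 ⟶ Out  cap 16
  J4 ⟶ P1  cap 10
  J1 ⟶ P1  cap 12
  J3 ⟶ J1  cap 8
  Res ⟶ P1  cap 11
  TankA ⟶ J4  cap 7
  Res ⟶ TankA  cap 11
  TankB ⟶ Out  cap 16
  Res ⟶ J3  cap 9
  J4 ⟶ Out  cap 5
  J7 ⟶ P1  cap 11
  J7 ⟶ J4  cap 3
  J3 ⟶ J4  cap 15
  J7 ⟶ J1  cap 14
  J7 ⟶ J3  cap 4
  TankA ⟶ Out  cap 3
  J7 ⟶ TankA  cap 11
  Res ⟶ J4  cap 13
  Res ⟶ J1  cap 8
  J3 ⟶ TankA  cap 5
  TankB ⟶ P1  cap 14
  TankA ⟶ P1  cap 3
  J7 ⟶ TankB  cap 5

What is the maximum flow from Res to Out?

Augment Res→Out: bottleneck 5, flow now 5.
Augment Res→TankA→Out: bottleneck 3, flow now 8.
Augment Res→J3→Out: bottleneck 2, flow now 10.
Augment Res→J1→Out: bottleneck 8, flow now 18.
Augment Res→J4→Out: bottleneck 5, flow now 23.
Augment Res→J3→J1→Out: bottleneck 7, flow now 30.
No augmenting path remains; maximum flow = 30.
In the residual graph, reachable from Res: {Res, TankA, J4, P1}.
Min-cut edges: Res→J3 (9), Res→J1 (8), Res→Out (5), TankA→Out (3), J4→Out (5); capacity 9 + 8 + 5 + 3 + 5 = 30.
This cut is saturated, so no flow can exceed 30.

30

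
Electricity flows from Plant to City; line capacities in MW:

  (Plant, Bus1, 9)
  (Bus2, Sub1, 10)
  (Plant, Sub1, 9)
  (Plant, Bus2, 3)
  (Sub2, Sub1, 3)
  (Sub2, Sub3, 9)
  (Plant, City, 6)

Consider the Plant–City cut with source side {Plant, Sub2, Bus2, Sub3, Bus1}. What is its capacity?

28

Edges leaving {Plant, Sub2, Bus2, Sub3, Bus1}: Plant→Sub1 (9), Plant→City (6), Sub2→Sub1 (3), Bus2→Sub1 (10).
Cut capacity = 9 + 6 + 3 + 10 = 28.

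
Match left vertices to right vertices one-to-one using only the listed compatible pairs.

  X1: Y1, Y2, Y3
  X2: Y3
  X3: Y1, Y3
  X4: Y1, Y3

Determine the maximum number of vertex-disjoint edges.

3

Unit-capacity flow: source→left, listed edges, right→sink; max matching = max flow.
Augmenting path X1→Y1 (+1); matched 1.
Augmenting path X2→Y3 (+1); matched 2.
Augmenting path X3→Y1→X1→Y2 (+1); matched 3.
No augmenting path remains; maximum matching = 3.
König certificate: {X1, Y1, Y3} is a vertex cover of size 3 (every listed pair touches it), so no matching can be larger.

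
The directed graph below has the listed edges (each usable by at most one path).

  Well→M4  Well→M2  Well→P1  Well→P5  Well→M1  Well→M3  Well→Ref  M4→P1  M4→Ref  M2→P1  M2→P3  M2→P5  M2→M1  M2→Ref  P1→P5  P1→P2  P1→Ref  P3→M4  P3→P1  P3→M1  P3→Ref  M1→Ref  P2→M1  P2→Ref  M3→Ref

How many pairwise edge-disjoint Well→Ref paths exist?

Assign every edge capacity 1; by Menger, the answer equals the max flow.
Path Well→Ref (+1); total 1.
Path Well→M4→Ref (+1); total 2.
Path Well→M2→Ref (+1); total 3.
Path Well→P1→Ref (+1); total 4.
Path Well→M1→Ref (+1); total 5.
Path Well→M3→Ref (+1); total 6.
No residual Well→Ref path; max flow = 6.
Certifying cut of size 6: {Well→M1, Well→M2, Well→M3, Well→M4, Well→P1, Well→Ref}.

6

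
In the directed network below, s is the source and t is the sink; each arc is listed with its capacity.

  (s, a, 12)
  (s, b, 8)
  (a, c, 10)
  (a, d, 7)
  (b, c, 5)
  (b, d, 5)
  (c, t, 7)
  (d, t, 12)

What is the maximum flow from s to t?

19

Augment s→a→c→t: bottleneck 7, flow now 7.
Augment s→a→d→t: bottleneck 5, flow now 12.
Augment s→b→d→t: bottleneck 5, flow now 17.
Augment s→b→c→a→d→t: bottleneck 2, flow now 19. (uses reverse residual edge)
No augmenting path remains; maximum flow = 19.
In the residual graph, reachable from s: {s, a, b, c}.
Min-cut edges: a→d (7), b→d (5), c→t (7); capacity 7 + 5 + 7 = 19.
This cut is saturated, so no flow can exceed 19.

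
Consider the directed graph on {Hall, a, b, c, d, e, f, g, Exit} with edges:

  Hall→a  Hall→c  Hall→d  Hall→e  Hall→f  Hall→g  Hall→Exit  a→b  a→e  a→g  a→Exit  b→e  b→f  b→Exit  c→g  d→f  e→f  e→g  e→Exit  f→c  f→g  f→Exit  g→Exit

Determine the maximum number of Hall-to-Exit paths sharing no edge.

Assign every edge capacity 1; by Menger, the answer equals the max flow.
Path Hall→Exit (+1); total 1.
Path Hall→a→Exit (+1); total 2.
Path Hall→e→Exit (+1); total 3.
Path Hall→f→Exit (+1); total 4.
Path Hall→g→Exit (+1); total 5.
No residual Hall→Exit path; max flow = 5.
Certifying cut of size 5: {Hall→Exit, Hall→a, Hall→e, f→Exit, g→Exit}.

5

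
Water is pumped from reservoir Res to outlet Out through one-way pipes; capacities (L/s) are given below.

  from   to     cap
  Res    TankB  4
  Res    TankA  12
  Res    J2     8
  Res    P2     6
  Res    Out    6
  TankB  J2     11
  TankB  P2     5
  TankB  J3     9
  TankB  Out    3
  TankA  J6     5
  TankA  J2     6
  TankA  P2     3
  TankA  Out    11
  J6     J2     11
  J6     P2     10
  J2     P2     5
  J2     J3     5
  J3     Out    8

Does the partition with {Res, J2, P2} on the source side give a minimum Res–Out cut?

No — its capacity is 27, but the minimum cut has capacity 26.

Given cut capacity: 4 + 12 + 6 + 5 = 27.
Augment Res→Out: bottleneck 6, flow now 6.
Augment Res→TankB→Out: bottleneck 3, flow now 9.
Augment Res→TankA→Out: bottleneck 11, flow now 20.
Augment Res→TankB→J3→Out: bottleneck 1, flow now 21.
Augment Res→J2→J3→Out: bottleneck 5, flow now 26.
No augmenting path remains; maximum flow = 26.
In the residual graph, reachable from Res: {Res, TankA, J6, J2, P2}.
Min-cut edges: Res→TankB (4), Res→Out (6), TankA→Out (11), J2→J3 (5); capacity 4 + 6 + 11 + 5 = 26.
Cut capacity 27 exceeds the max flow 26, so it is not minimum.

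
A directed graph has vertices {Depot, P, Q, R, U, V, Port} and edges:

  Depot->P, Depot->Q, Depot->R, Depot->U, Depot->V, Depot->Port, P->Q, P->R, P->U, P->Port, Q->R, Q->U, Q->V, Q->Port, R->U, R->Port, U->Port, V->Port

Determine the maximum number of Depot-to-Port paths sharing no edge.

Assign every edge capacity 1; by Menger, the answer equals the max flow.
Path Depot→Port (+1); total 1.
Path Depot→P→Port (+1); total 2.
Path Depot→Q→Port (+1); total 3.
Path Depot→R→Port (+1); total 4.
Path Depot→U→Port (+1); total 5.
Path Depot→V→Port (+1); total 6.
No residual Depot→Port path; max flow = 6.
Certifying cut of size 6: {Depot→P, Depot→Port, Depot→Q, Depot→R, Depot→U, Depot→V}.

6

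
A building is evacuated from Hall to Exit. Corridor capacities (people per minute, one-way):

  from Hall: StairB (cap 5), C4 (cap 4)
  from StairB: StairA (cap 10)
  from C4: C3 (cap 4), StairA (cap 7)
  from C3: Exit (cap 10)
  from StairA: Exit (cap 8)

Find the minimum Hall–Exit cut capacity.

9

Augment Hall→StairB→StairA→Exit: bottleneck 5, flow now 5.
Augment Hall→C4→C3→Exit: bottleneck 4, flow now 9.
No augmenting path remains; maximum flow = 9.
By max-flow min-cut, the minimum cut capacity equals the max flow.
In the residual graph, reachable from Hall: {Hall}.
Min-cut edges: Hall→StairB (5), Hall→C4 (4); capacity 5 + 4 = 9.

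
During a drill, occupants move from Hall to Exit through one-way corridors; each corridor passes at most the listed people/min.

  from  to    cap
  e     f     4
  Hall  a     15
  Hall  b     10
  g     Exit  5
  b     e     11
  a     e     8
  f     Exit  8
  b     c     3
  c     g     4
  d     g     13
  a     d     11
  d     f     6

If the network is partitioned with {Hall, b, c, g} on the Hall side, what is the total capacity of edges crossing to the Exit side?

31

Edges leaving {Hall, b, c, g}: Hall→a (15), b→e (11), g→Exit (5).
Cut capacity = 15 + 11 + 5 = 31.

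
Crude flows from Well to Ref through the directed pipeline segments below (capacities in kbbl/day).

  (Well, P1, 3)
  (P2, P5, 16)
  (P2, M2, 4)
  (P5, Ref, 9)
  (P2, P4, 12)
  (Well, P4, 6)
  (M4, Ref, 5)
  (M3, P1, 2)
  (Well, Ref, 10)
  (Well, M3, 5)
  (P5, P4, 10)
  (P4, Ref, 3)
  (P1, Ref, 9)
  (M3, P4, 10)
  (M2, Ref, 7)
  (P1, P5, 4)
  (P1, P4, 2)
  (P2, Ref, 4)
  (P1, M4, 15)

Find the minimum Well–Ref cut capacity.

Augment Well→Ref: bottleneck 10, flow now 10.
Augment Well→P1→Ref: bottleneck 3, flow now 13.
Augment Well→P4→Ref: bottleneck 3, flow now 16.
Augment Well→M3→P1→Ref: bottleneck 2, flow now 18.
No augmenting path remains; maximum flow = 18.
By max-flow min-cut, the minimum cut capacity equals the max flow.
In the residual graph, reachable from Well: {Well, M3, P4}.
Min-cut edges: Well→P1 (3), Well→Ref (10), M3→P1 (2), P4→Ref (3); capacity 3 + 10 + 2 + 3 = 18.

18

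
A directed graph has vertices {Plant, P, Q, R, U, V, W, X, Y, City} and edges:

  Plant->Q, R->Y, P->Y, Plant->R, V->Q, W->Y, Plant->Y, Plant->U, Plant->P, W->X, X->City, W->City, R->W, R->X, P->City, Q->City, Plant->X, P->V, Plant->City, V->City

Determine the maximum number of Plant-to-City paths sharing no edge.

5

Assign every edge capacity 1; by Menger, the answer equals the max flow.
Path Plant→City (+1); total 1.
Path Plant→P→City (+1); total 2.
Path Plant→Q→City (+1); total 3.
Path Plant→X→City (+1); total 4.
Path Plant→R→W→City (+1); total 5.
No residual Plant→City path; max flow = 5.
Certifying cut of size 5: {Plant→City, Plant→P, Plant→Q, Plant→R, Plant→X}.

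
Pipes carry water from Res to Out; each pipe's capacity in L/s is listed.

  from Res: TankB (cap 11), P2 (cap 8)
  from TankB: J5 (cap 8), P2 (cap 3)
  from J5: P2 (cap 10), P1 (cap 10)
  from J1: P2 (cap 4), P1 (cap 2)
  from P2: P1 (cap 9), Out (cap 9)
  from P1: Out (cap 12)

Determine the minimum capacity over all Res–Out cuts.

19

Augment Res→P2→Out: bottleneck 8, flow now 8.
Augment Res→TankB→P2→Out: bottleneck 1, flow now 9.
Augment Res→TankB→J5→P1→Out: bottleneck 8, flow now 17.
Augment Res→TankB→P2→P1→Out: bottleneck 2, flow now 19.
No augmenting path remains; maximum flow = 19.
By max-flow min-cut, the minimum cut capacity equals the max flow.
In the residual graph, reachable from Res: {Res}.
Min-cut edges: Res→TankB (11), Res→P2 (8); capacity 11 + 8 = 19.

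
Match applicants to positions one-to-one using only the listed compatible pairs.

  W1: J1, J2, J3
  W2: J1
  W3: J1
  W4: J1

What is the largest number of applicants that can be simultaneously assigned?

Unit-capacity flow: source→left, listed edges, right→sink; max matching = max flow.
Augmenting path W1→J1 (+1); matched 1.
Augmenting path W2→J1→W1→J2 (+1); matched 2.
No augmenting path remains; maximum matching = 2.
König certificate: {W1, J1} is a vertex cover of size 2 (every listed pair touches it), so no matching can be larger.

2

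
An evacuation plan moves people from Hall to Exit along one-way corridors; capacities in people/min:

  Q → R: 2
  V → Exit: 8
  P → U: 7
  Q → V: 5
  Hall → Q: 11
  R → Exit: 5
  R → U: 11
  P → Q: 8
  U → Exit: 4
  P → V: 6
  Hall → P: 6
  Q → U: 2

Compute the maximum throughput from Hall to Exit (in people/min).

14

Augment Hall→P→U→Exit: bottleneck 4, flow now 4.
Augment Hall→P→V→Exit: bottleneck 2, flow now 6.
Augment Hall→Q→R→Exit: bottleneck 2, flow now 8.
Augment Hall→Q→V→Exit: bottleneck 5, flow now 13.
Augment Hall→Q→U→P→V→Exit: bottleneck 1, flow now 14. (uses reverse residual edge)
No augmenting path remains; maximum flow = 14.
In the residual graph, reachable from Hall: {Hall, P, Q, U, V}.
Min-cut edges: Q→R (2), U→Exit (4), V→Exit (8); capacity 2 + 4 + 8 = 14.
This cut is saturated, so no flow can exceed 14.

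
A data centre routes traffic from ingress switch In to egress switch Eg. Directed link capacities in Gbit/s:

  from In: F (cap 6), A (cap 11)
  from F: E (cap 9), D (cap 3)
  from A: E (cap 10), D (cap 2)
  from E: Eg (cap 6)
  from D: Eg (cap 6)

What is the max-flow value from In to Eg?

Augment In→F→E→Eg: bottleneck 6, flow now 6.
Augment In→A→D→Eg: bottleneck 2, flow now 8.
Augment In→A→E→F→D→Eg: bottleneck 3, flow now 11. (uses reverse residual edge)
No augmenting path remains; maximum flow = 11.
In the residual graph, reachable from In: {In, F, A, E}.
Min-cut edges: F→D (3), A→D (2), E→Eg (6); capacity 3 + 2 + 6 = 11.
This cut is saturated, so no flow can exceed 11.

11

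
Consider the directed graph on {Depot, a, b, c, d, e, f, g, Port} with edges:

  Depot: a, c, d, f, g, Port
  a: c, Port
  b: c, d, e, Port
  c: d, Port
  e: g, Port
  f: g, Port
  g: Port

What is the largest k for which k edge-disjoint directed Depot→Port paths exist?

5

Assign every edge capacity 1; by Menger, the answer equals the max flow.
Path Depot→Port (+1); total 1.
Path Depot→a→Port (+1); total 2.
Path Depot→c→Port (+1); total 3.
Path Depot→f→Port (+1); total 4.
Path Depot→g→Port (+1); total 5.
No residual Depot→Port path; max flow = 5.
Certifying cut of size 5: {Depot→Port, Depot→a, Depot→c, Depot→f, Depot→g}.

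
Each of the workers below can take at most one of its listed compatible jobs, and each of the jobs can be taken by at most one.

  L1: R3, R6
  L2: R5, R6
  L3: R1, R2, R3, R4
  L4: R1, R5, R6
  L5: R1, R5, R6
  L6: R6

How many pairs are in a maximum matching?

Unit-capacity flow: source→left, listed edges, right→sink; max matching = max flow.
Augmenting path L1→R3 (+1); matched 1.
Augmenting path L2→R5 (+1); matched 2.
Augmenting path L3→R1 (+1); matched 3.
Augmenting path L4→R6 (+1); matched 4.
Augmenting path L5→R1→L3→R2 (+1); matched 5.
No augmenting path remains; maximum matching = 5.
König certificate: {L1, L3, R1, R5, R6} is a vertex cover of size 5 (every listed pair touches it), so no matching can be larger.

5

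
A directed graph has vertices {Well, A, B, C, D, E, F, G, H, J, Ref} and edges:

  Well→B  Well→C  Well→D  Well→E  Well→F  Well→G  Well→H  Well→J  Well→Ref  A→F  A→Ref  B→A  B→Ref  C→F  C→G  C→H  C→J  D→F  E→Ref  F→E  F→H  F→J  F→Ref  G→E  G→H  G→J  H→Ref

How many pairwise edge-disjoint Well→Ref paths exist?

Assign every edge capacity 1; by Menger, the answer equals the max flow.
Path Well→Ref (+1); total 1.
Path Well→B→Ref (+1); total 2.
Path Well→E→Ref (+1); total 3.
Path Well→F→Ref (+1); total 4.
Path Well→H→Ref (+1); total 5.
No residual Well→Ref path; max flow = 5.
Certifying cut of size 5: {E→Ref, F→Ref, H→Ref, Well→B, Well→Ref}.

5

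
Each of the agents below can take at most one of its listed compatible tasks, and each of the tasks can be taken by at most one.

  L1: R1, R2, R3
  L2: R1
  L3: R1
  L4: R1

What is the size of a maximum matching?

2

Unit-capacity flow: source→left, listed edges, right→sink; max matching = max flow.
Augmenting path L1→R1 (+1); matched 1.
Augmenting path L2→R1→L1→R2 (+1); matched 2.
No augmenting path remains; maximum matching = 2.
König certificate: {L1, R1} is a vertex cover of size 2 (every listed pair touches it), so no matching can be larger.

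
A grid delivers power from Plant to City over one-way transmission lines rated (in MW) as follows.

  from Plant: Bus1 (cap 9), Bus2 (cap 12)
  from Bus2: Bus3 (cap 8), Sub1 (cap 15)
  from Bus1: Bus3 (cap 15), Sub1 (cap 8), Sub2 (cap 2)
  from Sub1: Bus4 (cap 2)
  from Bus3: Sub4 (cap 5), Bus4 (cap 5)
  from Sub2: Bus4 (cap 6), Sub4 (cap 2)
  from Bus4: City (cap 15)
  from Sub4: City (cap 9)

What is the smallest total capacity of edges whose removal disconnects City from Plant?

Augment Plant→Bus2→Sub1→Bus4→City: bottleneck 2, flow now 2.
Augment Plant→Bus2→Bus3→Bus4→City: bottleneck 5, flow now 7.
Augment Plant→Bus2→Bus3→Sub4→City: bottleneck 3, flow now 10.
Augment Plant→Bus1→Bus3→Sub4→City: bottleneck 2, flow now 12.
Augment Plant→Bus1→Sub2→Bus4→City: bottleneck 2, flow now 14.
No augmenting path remains; maximum flow = 14.
By max-flow min-cut, the minimum cut capacity equals the max flow.
In the residual graph, reachable from Plant: {Plant, Bus2, Bus1, Sub1, Bus3}.
Min-cut edges: Bus1→Sub2 (2), Sub1→Bus4 (2), Bus3→Bus4 (5), Bus3→Sub4 (5); capacity 2 + 2 + 5 + 5 = 14.

14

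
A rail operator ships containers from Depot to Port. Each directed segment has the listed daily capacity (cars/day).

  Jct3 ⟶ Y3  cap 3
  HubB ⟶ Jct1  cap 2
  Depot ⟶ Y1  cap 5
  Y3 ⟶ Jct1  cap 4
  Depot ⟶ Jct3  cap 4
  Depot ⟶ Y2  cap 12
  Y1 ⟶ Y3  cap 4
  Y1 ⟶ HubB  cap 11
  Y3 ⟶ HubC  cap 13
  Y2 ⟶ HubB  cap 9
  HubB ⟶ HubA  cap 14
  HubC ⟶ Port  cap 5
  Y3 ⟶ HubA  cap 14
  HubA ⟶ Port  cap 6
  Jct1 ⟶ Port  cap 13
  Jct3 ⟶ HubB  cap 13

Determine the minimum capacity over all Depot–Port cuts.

15

Augment Depot→Jct3→Y3→HubA→Port: bottleneck 3, flow now 3.
Augment Depot→Jct3→HubB→HubA→Port: bottleneck 1, flow now 4.
Augment Depot→Y1→Y3→HubA→Port: bottleneck 2, flow now 6.
Augment Depot→Y1→Y3→Jct1→Port: bottleneck 2, flow now 8.
Augment Depot→Y1→HubB→Jct1→Port: bottleneck 1, flow now 9.
Augment Depot→Y2→HubB→Jct1→Port: bottleneck 1, flow now 10.
Augment Depot→Y2→HubB→HubA→Y3→Jct1→Port: bottleneck 2, flow now 12. (uses reverse residual edge)
Augment Depot→Y2→HubB→HubA→Y3→HubC→Port: bottleneck 3, flow now 15. (uses reverse residual edge)
No augmenting path remains; maximum flow = 15.
By max-flow min-cut, the minimum cut capacity equals the max flow.
In the residual graph, reachable from Depot: {Depot, Jct3, Y1, Y2, HubB, HubA}.
Min-cut edges: Jct3→Y3 (3), Y1→Y3 (4), HubB→Jct1 (2), HubA→Port (6); capacity 3 + 4 + 2 + 6 = 15.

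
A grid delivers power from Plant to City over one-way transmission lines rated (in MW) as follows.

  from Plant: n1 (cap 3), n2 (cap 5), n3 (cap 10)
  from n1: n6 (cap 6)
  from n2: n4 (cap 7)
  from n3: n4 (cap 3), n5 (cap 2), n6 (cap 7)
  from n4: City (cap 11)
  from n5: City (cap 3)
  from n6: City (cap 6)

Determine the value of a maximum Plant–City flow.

16

Augment Plant→n1→n6→City: bottleneck 3, flow now 3.
Augment Plant→n2→n4→City: bottleneck 5, flow now 8.
Augment Plant→n3→n4→City: bottleneck 3, flow now 11.
Augment Plant→n3→n5→City: bottleneck 2, flow now 13.
Augment Plant→n3→n6→City: bottleneck 3, flow now 16.
No augmenting path remains; maximum flow = 16.
In the residual graph, reachable from Plant: {Plant, n1, n3, n6}.
Min-cut edges: Plant→n2 (5), n3→n4 (3), n3→n5 (2), n6→City (6); capacity 5 + 3 + 2 + 6 = 16.
This cut is saturated, so no flow can exceed 16.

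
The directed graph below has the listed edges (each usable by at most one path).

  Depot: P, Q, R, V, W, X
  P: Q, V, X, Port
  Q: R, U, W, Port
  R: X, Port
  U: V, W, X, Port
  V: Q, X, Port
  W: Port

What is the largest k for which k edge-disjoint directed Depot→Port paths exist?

5

Assign every edge capacity 1; by Menger, the answer equals the max flow.
Path Depot→P→Port (+1); total 1.
Path Depot→Q→Port (+1); total 2.
Path Depot→R→Port (+1); total 3.
Path Depot→V→Port (+1); total 4.
Path Depot→W→Port (+1); total 5.
No residual Depot→Port path; max flow = 5.
Certifying cut of size 5: {Depot→P, Depot→Q, Depot→R, Depot→V, Depot→W}.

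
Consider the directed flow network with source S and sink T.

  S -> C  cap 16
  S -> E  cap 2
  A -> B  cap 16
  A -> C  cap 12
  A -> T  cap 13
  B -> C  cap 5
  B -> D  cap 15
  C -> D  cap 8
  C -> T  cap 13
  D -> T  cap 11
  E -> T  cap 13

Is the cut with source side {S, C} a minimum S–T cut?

Given cut capacity: 2 + 8 + 13 = 23.
Augment S→C→T: bottleneck 13, flow now 13.
Augment S→E→T: bottleneck 2, flow now 15.
Augment S→C→D→T: bottleneck 3, flow now 18.
No augmenting path remains; maximum flow = 18.
In the residual graph, reachable from S: {S}.
Min-cut edges: S→C (16), S→E (2); capacity 16 + 2 = 18.
Cut capacity 23 exceeds the max flow 18, so it is not minimum.

No — its capacity is 23, but the minimum cut has capacity 18.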